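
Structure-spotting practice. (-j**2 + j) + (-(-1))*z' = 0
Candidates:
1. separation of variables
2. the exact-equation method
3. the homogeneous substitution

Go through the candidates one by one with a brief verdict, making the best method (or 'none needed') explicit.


Diagnosis: no special technique — the slope is a pure function of j; integrate both sides and be done.
- separation of variables: with no unknown in the slope, separating variables is a formality — the equation integrates directly.
- the exact-equation method: no dependence on the unknown anywhere: exactness is a label without content here.
- the homogeneous substitution: the slope changes under joint rescaling, failing the degree-zero test.


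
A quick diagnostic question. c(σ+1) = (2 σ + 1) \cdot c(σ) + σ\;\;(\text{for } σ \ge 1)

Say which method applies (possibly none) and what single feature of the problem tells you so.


Verdict: a summation factor — with the index-dependent coefficient 2 σ + 1, dividing by the cumulative product turns the left side into a pure difference.


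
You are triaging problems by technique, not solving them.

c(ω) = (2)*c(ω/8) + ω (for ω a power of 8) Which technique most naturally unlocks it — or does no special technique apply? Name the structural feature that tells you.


Technique: the master substitution — the recursive call is at index ω/8 rather than a shift, a divide-and-conquer shape — substituting ω = 8^m linearizes it.


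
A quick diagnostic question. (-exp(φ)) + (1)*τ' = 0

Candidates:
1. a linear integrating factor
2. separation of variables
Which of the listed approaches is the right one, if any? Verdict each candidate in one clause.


Verdict: no special technique — with τ absent the equation is not coupled at all: direct integration in φ.
- a linear integrating factor: the linear template holds only trivially here (the unknown is absent, so the coefficient is zero) — the method is not the natural label.
- separation of variables — any separation here is vacuous (nothing depends on the unknown); direct integration is the honest label.


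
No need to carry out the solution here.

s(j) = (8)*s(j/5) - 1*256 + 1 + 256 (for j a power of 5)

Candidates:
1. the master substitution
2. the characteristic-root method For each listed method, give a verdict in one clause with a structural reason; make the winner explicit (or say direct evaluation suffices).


Technique: the master substitution — the call at j/5 makes this multiplicative recursion; the master-style substitution converts it to additive.
- the master substitution — yes — fits the structure here.
- the characteristic-root method: a divided-index call is not the fixed-shift linear shape that characteristic roots solve.


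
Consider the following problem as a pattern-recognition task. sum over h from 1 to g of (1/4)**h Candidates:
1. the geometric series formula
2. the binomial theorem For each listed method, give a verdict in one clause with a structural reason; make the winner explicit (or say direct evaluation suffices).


Technique: the geometric series formula — each summand is the previous one scaled by 1/4; that constant multiplier is itself the geometric structure.
- the geometric series formula — yes — fits the structure here.
- the binomial theorem — the summand does not match any term pattern of an expanded binomial power.


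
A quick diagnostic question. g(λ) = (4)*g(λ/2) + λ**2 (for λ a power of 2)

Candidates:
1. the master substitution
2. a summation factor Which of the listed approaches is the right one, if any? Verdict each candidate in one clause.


Technique: the master substitution — index division is the fingerprint: λ/2 in the recursive call means substitute λ = 2^m.
- the master substitution: yes, a natural case for it.
- a summation factor — the recursion divides its index rather than shifting it — there is no previous-term chain for a summation factor to telescope.


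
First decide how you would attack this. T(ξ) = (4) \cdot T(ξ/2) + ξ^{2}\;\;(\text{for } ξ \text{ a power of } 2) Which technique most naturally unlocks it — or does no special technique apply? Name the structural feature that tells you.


Best approach: the master substitution — the argument contracts 2-fold per step: reindex ξ exponentially and solve the linear recurrence in the new index.


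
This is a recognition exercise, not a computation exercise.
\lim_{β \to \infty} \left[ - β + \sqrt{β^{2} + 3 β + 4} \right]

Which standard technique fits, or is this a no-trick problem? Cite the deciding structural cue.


Verdict: conjugate multiplication — divergence minus divergence hides a finite answer — expose it by pairing \sqrt{β^{2} + 3 β + 4} - β with its conjugate.


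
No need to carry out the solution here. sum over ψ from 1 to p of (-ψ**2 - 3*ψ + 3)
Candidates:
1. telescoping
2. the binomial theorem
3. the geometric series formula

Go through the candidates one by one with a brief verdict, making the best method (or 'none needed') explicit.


Method: no special technique — every summand is a constant multiple of a power of ψ — apply the standard power-sum identities one degree at a time.
- telescoping: as presented, consecutive terms share no shifted copy to cancel against — no rewrite is on display to change that.
- the binomial theorem: there is no pair of bases whose matched powers would reassemble into a single binomial power.
- the geometric series formula: dividing successive terms gives an index-dependent quantity, not a constant.


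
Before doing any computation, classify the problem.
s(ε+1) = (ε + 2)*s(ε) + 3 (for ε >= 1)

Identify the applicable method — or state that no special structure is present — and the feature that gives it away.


Method: a summation factor — first-order linear but the coefficient ε + 2 moves with the index — divide by the cumulative product and telescope.


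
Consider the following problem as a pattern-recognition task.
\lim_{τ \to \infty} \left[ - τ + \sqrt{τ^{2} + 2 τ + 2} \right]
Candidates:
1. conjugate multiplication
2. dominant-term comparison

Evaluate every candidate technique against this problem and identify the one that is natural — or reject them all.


Verdict: conjugate multiplication — two divergent pieces with a minus sign between them and a radical in the mix: rationalize \sqrt{τ^{2} + 2 τ + 2} - τ before any limit law applies.
- conjugate multiplication — applicable, and directly so.
- dominant-term comparison: this limit is not decided by comparing polynomial growth at infinity.


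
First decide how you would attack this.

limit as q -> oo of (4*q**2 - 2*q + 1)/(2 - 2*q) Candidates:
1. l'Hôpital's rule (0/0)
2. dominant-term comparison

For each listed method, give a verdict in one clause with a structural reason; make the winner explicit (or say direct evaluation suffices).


Best approach: dominant-term comparison — growth-rate triage: the leading powers of q decide the limit, everything else is noise.
- l'Hôpital's rule (0/0): no 0/0 form appears: written as one quotient, top and bottom both grow without bound, and the ratio is decided by their leading terms.
- dominant-term comparison: applies; the problem has the shape this method handles.


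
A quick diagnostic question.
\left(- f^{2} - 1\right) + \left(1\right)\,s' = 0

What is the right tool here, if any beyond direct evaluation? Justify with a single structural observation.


Best approach: no special technique — solved for the derivative, no s appears — this is antidifferentiation in f wearing ODE clothing.


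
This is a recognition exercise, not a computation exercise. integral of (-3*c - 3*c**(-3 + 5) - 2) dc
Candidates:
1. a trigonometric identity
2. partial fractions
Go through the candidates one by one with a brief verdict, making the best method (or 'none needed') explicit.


Method: no special technique — scan for structure and find none: constant multiples of powers of c, integrate directly.
- a trigonometric identity: there is no trigonometric structure at all — the integrand carries no sine or cosine to rewrite.
- partial fractions: the expression is not a ratio of polynomials that decomposes further.


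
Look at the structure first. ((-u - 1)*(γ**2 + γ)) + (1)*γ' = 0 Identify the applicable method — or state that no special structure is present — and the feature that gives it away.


Best approach: separation of variables — solved for the derivative, the right side splits multiplicatively into a function of each variable alone — divide and integrate each side. Rearranged, this also fits the Bernoulli template directly; separation reads the product structure as given.


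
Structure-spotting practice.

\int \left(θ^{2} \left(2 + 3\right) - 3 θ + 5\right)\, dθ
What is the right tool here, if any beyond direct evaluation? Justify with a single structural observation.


Technique: no special technique — scan for structure and find none: constant multiples of powers of θ, integrate directly.


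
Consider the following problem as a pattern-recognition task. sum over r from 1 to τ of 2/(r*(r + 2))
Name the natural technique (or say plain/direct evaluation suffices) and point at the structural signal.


Method: telescoping — one partial-fraction pass turns 2/(r*(r + 2)) into a shifted difference, and shifted differences telescope.


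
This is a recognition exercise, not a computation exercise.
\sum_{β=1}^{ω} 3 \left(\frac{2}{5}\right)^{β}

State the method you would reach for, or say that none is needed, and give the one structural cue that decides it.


Technique: the geometric series formula — consecutive terms stand in a fixed index-free ratio — the geometric sum formula closes it.


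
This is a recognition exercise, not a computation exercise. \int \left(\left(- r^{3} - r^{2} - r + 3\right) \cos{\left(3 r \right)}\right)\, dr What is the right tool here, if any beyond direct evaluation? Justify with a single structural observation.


Diagnosis: integration by parts — a polynomial factor - r^{3} - r^{2} - r + 3 multiplies \cos{\left(3 r \right)}; differentiating - r^{3} - r^{2} - r + 3 lowers its degree while \cos{\left(3 r \right)} integrates cleanly, so parts wins.


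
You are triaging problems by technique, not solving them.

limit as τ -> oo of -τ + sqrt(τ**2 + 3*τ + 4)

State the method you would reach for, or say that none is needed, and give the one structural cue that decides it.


Method: conjugate multiplication — the ∞ − ∞ radical form is the exact trigger for the conjugate maneuver.


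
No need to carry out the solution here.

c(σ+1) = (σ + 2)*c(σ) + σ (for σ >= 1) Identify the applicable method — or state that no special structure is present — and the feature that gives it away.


Best approach: a summation factor — the coefficient σ + 2 drifts with the index, so no fixed root exists; normalizing by the cumulative product telescopes it.


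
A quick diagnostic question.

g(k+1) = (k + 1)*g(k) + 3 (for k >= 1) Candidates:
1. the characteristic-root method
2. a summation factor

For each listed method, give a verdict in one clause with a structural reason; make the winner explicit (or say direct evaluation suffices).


Technique: a summation factor — normalize by the running product of k + 1: the left side becomes a difference, and differences sum.
- the characteristic-root method: the coefficients change with the index, which the root method cannot absorb.
- a summation factor — yes, a natural case for it.


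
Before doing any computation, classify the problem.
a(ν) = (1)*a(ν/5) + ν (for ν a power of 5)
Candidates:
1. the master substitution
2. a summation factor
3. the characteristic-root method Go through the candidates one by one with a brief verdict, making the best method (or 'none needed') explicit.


Technique: the master substitution — the recursive call is at index ν/5 rather than a shift, a divide-and-conquer shape — substituting ν = 5^m linearizes it.
- the master substitution — applicable, and directly so.
- a summation factor: a divided-index call is outside the fixed-shift first-order family a summation factor normalizes.
- the characteristic-root method: a divided-index call is not the fixed-shift linear shape that characteristic roots solve.


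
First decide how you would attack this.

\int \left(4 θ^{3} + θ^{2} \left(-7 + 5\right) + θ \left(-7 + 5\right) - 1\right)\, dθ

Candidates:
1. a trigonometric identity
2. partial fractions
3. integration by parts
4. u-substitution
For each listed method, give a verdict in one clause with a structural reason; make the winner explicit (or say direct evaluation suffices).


Technique: no special technique — scan for structure and find none: constant multiples of powers of θ, integrate directly.
- a trigonometric identity — there is no trigonometric structure at all — the integrand carries no sine or cosine to rewrite.
- partial fractions: there is no rational-function structure to decompose.
- integration by parts: parts would only shuffle a directly integrable integrand.
- u-substitution — any workable substitution here is cosmetic — the integrand is already in directly integrable form.


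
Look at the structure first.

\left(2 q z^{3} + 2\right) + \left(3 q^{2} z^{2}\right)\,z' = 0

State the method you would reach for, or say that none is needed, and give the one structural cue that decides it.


Verdict: the exact-equation method — equality of cross partials is the green light — assemble the potential function term by term.


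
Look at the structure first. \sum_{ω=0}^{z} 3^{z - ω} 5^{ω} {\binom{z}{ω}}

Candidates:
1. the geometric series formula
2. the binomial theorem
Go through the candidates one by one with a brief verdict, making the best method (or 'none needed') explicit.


Method: the binomial theorem — {\binom{z}{ω}} weighting matched powers of 5 and 3 is the expanded form of (5 + 3)^z — fold it back up.
- the geometric series formula — the term-to-term ratio changes with the index, so the geometric formula cannot close it.
- the binomial theorem: yes — fits the structure here.


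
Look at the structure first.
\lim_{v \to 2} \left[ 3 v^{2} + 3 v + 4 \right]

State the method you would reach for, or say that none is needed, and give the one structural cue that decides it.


Diagnosis: no special technique — the expression is continuous at the evaluation point — substitute directly; no indeterminate form appears.


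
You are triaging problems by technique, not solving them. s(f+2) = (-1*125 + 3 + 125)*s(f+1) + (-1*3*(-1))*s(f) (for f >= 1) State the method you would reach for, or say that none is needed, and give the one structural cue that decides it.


Technique: the characteristic-root method — linear, homogeneous, constant coefficients: solutions of the form r^f exist — find the roots of the characteristic polynomial.


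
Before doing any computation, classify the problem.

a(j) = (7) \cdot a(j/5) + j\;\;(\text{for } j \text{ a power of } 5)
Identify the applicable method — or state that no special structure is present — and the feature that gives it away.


Technique: the master substitution — treat m = log base 5 of j as the new clock: one recursion step advances m by one while j scales by 5.


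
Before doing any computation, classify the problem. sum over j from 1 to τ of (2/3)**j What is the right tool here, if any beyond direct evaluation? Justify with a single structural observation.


Method: the geometric series formula — each summand is the previous one scaled by 2/3; that constant multiplier is itself the geometric structure.


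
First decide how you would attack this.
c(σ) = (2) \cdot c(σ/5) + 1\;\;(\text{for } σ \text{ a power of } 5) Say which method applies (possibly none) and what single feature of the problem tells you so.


Verdict: the master substitution — the argument shrinks by the factor 5, so measure the index on a logarithmic scale and the recursion becomes a shift.


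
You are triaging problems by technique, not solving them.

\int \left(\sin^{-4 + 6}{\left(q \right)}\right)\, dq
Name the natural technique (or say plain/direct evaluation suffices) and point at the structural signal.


Technique: a trigonometric identity — even powers like \sin^{-4 + 6}{\left(q \right)} never integrate directly; the half-angle identity lowers the degree first.


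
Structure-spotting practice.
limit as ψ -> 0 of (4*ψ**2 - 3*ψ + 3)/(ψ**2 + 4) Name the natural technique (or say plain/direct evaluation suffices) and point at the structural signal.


Diagnosis: no special technique — nothing blocks direct substitution at 0: plug in and finish.


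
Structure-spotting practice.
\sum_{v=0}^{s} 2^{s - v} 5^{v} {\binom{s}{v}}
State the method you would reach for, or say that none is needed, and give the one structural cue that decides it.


Diagnosis: the binomial theorem — the summand is term v of a binomial expansion in 5 and 2; the whole sum is a single power.


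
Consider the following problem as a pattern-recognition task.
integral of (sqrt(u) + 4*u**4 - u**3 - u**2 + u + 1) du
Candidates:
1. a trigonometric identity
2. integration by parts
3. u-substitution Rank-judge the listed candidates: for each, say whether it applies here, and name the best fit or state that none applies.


Diagnosis: no special technique — every term is a constant multiple of a power of u; term-wise power-rule integration needs no preliminary transformation.
- a trigonometric identity: there is no trigonometric structure at all — the integrand carries no sine or cosine to rewrite.
- integration by parts: no split into a nonconstant polynomial times one of the standard kernels — exp, sine, or cosine of a linear argument, or a logarithm — applies here.
- u-substitution: no subexpression of the integrand serves as a whole-integral substitution inner — individual terms may offer their own, but none carries its derivative as a factor of the full integrand; a working change of variable would have to be constructed from outside the expression.


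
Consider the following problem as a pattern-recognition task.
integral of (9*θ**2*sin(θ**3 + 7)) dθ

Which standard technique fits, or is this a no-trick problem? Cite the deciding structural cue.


Method: u-substitution — spotting that 9*θ**2 is a constant multiple of the derivative of θ**3 + 7 is the key observation — substitute u = θ**3 + 7 and the integral becomes one-dimensional in u.


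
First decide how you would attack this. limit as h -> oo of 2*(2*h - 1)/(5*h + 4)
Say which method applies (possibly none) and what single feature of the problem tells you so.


Verdict: dominant-term comparison — as h grows, only the highest-degree terms matter — compare leading terms and read the limit off. l'Hôpital's at-infinity variant applies to the expression viewed as a single quotient; the leading-term comparison is the direct route.


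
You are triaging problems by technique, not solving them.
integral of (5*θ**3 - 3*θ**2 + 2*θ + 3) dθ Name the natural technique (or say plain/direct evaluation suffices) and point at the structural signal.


Best approach: no special technique — a term-by-term power-rule job in θ; no substitution or rearrangement earns its keep here.


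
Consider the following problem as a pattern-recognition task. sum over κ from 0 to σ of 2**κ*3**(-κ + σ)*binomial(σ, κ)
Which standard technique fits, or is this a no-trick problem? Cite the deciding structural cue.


Technique: the binomial theorem — the summand is term κ of a binomial expansion in 2 and 3; the whole sum is a single power.


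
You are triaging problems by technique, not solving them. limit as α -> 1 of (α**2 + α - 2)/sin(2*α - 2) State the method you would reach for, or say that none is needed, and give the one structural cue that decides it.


Diagnosis: l'Hôpital's rule (0/0) — numerator and denominator both vanish at 1 — a genuine 0/0 form, which is exactly when l'Hôpital applies. Known elementary limits would finish this too — the rule just bypasses the case analysis.


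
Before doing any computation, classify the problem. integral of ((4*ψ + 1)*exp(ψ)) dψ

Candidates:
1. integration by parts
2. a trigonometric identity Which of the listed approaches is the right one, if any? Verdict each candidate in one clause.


Technique: integration by parts — 4*ψ + 1 dies after finitely many derivatives while exp(ψ) cycles under integration — the tabular/parts setup.
- integration by parts — applies; the problem has the shape this method handles.
- a trigonometric identity — with no trigonometric functions present, identity rewriting has no target.


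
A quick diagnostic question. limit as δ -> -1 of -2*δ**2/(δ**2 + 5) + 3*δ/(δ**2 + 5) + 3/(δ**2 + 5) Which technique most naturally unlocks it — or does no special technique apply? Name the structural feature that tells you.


Verdict: no special technique — the expression is continuous at the evaluation point — substitute directly; no indeterminate form appears.


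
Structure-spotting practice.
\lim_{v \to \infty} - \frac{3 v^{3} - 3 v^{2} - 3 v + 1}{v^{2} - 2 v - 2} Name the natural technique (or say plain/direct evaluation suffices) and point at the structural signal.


Best approach: dominant-term comparison — as v grows, only the highest-degree terms matter — compare leading terms and read the limit off. As a single quotient, the ∞/∞ shape would yield to repeated differentiation as well — the growth comparison gets there in one look.


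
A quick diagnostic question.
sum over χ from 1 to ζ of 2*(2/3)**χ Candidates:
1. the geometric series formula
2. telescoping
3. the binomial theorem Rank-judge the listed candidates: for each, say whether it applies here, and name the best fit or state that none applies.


Technique: the geometric series formula — term-over-term division gives 2/3 every time — index-free ratio, geometric sum formula applies.
- the geometric series formula: applicable, and directly so.
- telescoping: the summand is not presented as a shifted difference — a telescoping rewrite may exist, but the displayed structure does not offer one.
- the binomial theorem: the terms do not reassemble into a binomial power.


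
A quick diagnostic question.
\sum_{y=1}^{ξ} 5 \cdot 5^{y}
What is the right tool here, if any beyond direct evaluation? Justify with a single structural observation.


Best approach: the geometric series formula — term-over-term division gives 5 every time — index-free ratio, geometric sum formula applies.


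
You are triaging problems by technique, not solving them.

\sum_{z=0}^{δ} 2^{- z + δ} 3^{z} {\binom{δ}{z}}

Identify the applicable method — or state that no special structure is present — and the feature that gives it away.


Best approach: the binomial theorem — the binomial coefficients weight matched powers of 3 and 2, which is exactly the expansion of a binomial power.


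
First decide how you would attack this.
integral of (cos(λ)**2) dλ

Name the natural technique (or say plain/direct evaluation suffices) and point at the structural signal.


Best approach: a trigonometric identity — cos(λ)**2 is an even power — the power-reduction identity rewrites it into first-degree cosines.


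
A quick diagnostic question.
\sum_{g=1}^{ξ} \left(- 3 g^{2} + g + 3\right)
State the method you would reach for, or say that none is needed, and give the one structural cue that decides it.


Verdict: no special technique — recognize the absence of structure: constant-multiple powers of g summed plainly, no special method required.


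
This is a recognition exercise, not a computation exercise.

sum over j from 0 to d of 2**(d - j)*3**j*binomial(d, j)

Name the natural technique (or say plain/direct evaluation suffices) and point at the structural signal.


Verdict: the binomial theorem — the binomial coefficients weight matched powers of 3 and 2, which is exactly the expansion of a binomial power.


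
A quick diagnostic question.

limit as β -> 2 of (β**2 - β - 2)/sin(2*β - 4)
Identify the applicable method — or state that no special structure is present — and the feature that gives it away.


Diagnosis: l'Hôpital's rule (0/0) — plug in 2: top and bottom both hit zero, so differentiate each and retry. Expanding numerator and denominator to first order gives the same value — the rule automates exactly that.


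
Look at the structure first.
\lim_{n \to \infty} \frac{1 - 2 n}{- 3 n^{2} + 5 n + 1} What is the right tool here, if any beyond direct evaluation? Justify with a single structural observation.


Method: dominant-term comparison — at large n only the top-degree terms survive; compare the leading terms and the limit falls out. Differentiating the expression as a single quotient would eventually settle it as well; matching dominant growth settles it immediately.


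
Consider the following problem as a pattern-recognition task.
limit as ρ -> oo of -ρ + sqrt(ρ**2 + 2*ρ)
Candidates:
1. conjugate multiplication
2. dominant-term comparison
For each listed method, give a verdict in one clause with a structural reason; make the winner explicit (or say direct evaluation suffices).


Verdict: conjugate multiplication — an infinity-minus-infinity difference with a surviving radical — multiply by the conjugate to cancel the divergence.
- conjugate multiplication: yes, a natural case for it.
- dominant-term comparison: this is not a rational comparison of growth rates at infinity.


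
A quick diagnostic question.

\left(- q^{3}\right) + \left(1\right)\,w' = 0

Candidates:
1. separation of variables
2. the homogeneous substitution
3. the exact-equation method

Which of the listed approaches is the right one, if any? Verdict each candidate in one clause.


Verdict: no special technique — the slope is a pure function of q; integrate both sides and be done.
- separation of variables: any separation here is vacuous (nothing depends on the unknown); direct integration is the honest label.
- the homogeneous substitution: the slope changes under joint rescaling, failing the degree-zero test.
- the exact-equation method: the unknown never enters the equation — exactness holds emptily, with nothing for the method to add.


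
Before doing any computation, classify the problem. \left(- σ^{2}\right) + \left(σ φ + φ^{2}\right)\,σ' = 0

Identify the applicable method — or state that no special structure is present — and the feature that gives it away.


Verdict: the homogeneous substitution — the slope's numerator and denominator share total degree; set v = σ/φ and the equation drops to separable form. With the right rearrangement (exchanging the roles of the variables where needed), this also fits a Bernoulli template; the homogeneous substitution reads the structure directly.


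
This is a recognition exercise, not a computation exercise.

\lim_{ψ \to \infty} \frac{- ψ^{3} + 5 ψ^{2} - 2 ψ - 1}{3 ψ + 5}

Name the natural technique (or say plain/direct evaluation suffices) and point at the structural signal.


Verdict: dominant-term comparison — growth-rate triage: the leading powers of ψ decide the limit, everything else is noise. Differentiating the expression as a single quotient would eventually settle it as well; matching dominant growth settles it immediately.


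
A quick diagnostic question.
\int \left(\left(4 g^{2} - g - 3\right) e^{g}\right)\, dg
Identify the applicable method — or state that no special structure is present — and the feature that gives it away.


Best approach: integration by parts — a polynomial factor 4 g^{2} - g - 3 multiplies e^{g}; differentiating 4 g^{2} - g - 3 lowers its degree while e^{g} integrates cleanly, so parts wins.


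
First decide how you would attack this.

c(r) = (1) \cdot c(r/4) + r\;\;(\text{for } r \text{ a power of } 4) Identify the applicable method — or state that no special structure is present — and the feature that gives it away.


Technique: the master substitution — the argument contracts 4-fold per step: reindex r exponentially and solve the linear recurrence in the new index.


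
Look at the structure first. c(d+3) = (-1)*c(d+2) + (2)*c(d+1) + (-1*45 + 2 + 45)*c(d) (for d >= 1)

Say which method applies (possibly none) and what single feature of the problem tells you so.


Method: the characteristic-root method — linear, homogeneous, constant coefficients: solutions of the form r^d exist — find the roots of the characteristic polynomial.


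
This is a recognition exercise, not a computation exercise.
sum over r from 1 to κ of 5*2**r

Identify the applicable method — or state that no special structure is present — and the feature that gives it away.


Best approach: the geometric series formula — the ratio of consecutive terms is the constant 2, independent of the index — a geometric sum.


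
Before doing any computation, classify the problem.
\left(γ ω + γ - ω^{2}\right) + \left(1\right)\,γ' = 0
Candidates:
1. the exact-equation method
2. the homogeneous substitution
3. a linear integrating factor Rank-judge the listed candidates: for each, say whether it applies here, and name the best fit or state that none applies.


Method: a linear integrating factor — the unknown enters only to the first power against a nonzero forcing term — the integrating-factor template applies directly.
- the exact-equation method — the mixed partial derivatives differ, so the left side is not a total differential.
- the homogeneous substitution: the slope is not a function of the ratio of the variables alone.
- a linear integrating factor — yes — fits the structure here.


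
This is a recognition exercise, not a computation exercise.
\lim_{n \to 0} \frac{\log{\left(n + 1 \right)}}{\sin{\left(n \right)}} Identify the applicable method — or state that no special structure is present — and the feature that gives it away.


Technique: l'Hôpital's rule (0/0) — both numerator and denominator vanish at 0: the genuine 0/0 indeterminate that l'Hôpital exists for. Known elementary limits would finish this too — the rule just bypasses the case analysis.


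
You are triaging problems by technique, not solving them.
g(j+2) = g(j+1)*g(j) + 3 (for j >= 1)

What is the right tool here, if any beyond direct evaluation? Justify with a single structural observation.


Verdict: no special technique — the map from one term to the next is curved, not linear, so linear closed-form machinery does not attach.


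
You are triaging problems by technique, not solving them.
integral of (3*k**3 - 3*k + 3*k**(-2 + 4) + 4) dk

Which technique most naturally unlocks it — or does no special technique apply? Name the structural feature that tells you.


Technique: no special technique — the integrand is a sum of constant multiples of powers of k — integrate term by term.


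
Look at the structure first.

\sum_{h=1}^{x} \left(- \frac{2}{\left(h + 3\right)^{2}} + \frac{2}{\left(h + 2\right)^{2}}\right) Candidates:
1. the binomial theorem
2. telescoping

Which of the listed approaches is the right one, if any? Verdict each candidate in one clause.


Technique: telescoping — each term adds \frac{2}{\left(h + 2\right)^{2}} and subtracts the same expression advanced one index; that subtracted piece cancels against the next term's added copy — only the boundary terms survive.
- the binomial theorem: no binomial coefficients pair up with complementary powers here.
- telescoping: applies; the problem has the shape this method handles.


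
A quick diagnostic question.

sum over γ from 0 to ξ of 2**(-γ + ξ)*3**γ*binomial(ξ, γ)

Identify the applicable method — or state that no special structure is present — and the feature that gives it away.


Verdict: the binomial theorem — the summand is term γ of a binomial expansion in 3 and 2; the whole sum is a single power.


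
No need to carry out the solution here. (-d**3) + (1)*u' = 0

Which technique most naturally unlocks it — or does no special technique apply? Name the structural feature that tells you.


Best approach: no special technique — with u absent the equation is not coupled at all: direct integration in d.


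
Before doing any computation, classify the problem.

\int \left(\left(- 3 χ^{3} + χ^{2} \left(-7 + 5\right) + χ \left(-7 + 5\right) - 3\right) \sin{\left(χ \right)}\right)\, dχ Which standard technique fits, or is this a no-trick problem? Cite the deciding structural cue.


Best approach: integration by parts — differentiate (- 3 χ^{3} + χ^{2} \left(-7 + 5\right) + χ \left(-7 + 5\right) - 3), integrate \sin{\left(χ \right)}: each pass lowers the polynomial degree, so parts terminates.


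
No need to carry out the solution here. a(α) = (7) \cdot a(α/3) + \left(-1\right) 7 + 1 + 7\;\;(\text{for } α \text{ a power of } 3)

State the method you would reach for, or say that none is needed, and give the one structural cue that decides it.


Method: the master substitution — the argument shrinks by the factor 3, so measure the index on a logarithmic scale and the recursion becomes a shift.


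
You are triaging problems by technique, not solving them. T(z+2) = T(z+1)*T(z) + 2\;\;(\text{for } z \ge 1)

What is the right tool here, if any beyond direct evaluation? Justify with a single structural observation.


Method: no special technique — the map from one term to the next is curved, not linear, so linear closed-form machinery does not attach.


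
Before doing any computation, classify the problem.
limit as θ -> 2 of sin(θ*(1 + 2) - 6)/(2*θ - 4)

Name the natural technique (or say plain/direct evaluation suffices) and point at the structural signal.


Diagnosis: l'Hôpital's rule (0/0) — plug in 2: top and bottom both hit zero, so differentiate each and retry. Known elementary limits would finish this too — the rule just bypasses the case analysis.


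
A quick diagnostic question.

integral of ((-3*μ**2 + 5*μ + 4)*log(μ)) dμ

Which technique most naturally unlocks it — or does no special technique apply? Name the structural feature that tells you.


Method: integration by parts — the presence of log(μ) against a polynomial factor is the standard differentiate-the-log setup.


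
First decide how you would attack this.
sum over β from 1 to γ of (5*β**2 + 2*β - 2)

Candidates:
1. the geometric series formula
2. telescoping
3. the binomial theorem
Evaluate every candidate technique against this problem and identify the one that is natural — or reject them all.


Verdict: no special technique — every summand is a constant multiple of a power of β — apply the standard power-sum identities one degree at a time.
- the geometric series formula: the term-to-term ratio changes with the index, so the geometric formula cannot close it.
- telescoping: the terms as presented offer no neighboring cancellation — a telescoping rewrite may exist, but the displayed structure does not hand one over.
- the binomial theorem — the terms do not reassemble into a binomial power.


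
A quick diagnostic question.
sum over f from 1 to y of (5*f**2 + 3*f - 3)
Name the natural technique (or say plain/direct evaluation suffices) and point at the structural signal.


Best approach: no special technique — this is bookkeeping, not technique: standard formulas for sums of constant-multiple powers of f apply termwise.


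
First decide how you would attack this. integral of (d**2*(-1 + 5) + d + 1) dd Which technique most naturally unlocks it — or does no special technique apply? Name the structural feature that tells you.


Diagnosis: no special technique — every term is a constant multiple of a power of d; term-wise power-rule integration needs no preliminary transformation.


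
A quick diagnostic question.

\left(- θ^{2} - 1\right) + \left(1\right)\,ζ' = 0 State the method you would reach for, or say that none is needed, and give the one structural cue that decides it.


Method: no special technique — solved for the derivative, no ζ appears — this is antidifferentiation in θ wearing ODE clothing.


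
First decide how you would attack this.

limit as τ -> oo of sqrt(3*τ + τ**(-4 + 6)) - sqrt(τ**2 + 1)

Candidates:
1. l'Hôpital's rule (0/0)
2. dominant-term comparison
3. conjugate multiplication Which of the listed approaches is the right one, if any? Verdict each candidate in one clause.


Technique: conjugate multiplication — both pieces blow up but their difference is finite; the conjugate trick rationalizes sqrt(3*τ + τ**(-4 + 6)) - sqrt(τ**2 + 1).
- l'Hôpital's rule (0/0) — substitution produces ∞ − ∞ rather than a vanishing quotient; the rule needs a 0/0 ratio to act on.
- dominant-term comparison: this limit is not decided by comparing polynomial growth at infinity.
- conjugate multiplication — applicable, and directly so.


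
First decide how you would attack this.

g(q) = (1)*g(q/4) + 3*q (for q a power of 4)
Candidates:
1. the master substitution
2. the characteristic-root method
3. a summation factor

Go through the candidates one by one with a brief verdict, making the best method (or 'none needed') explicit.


Best approach: the master substitution — index division is the fingerprint: q/4 in the recursive call means substitute q = 4^m.
- the master substitution: yes — fits the structure here.
- the characteristic-root method — a divided-index call is not the fixed-shift linear shape that characteristic roots solve.
- a summation factor — a divided-index call is outside the fixed-shift first-order family a summation factor normalizes.


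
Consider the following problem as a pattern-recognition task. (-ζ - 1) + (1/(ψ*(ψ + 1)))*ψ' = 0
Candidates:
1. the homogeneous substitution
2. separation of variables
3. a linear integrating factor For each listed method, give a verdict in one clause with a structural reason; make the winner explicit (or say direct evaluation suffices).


Best approach: separation of variables — all dependence on the two variables factors apart, the defining separable shape. Rearranged, this also fits the Bernoulli template directly; separation reads the product structure as given.
- the homogeneous substitution: solved for the derivative, the right side changes under joint scaling of the two variables.
- separation of variables: yes, a natural case for it.
- a linear integrating factor: a nonlinear term in the unknown puts this outside the integrating-factor template.


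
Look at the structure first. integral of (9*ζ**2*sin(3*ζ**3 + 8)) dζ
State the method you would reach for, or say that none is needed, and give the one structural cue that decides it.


Best approach: u-substitution — gathered as a product, the integrand carries the factor 9*ζ**2 — up to a constant, the derivative of the inner expression 3*ζ**3 + 8 — so u = 3*ζ**3 + 8 collapses the integral.


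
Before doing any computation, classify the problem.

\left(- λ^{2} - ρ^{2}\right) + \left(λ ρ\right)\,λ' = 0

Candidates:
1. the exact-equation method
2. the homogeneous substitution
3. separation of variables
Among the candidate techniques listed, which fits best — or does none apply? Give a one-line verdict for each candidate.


Technique: the homogeneous substitution — the slope's numerator and denominator share total degree; set v = λ/ρ and the equation drops to separable form. A Bernoulli rewrite works here as the equation stands — the homogeneous substitution is the more immediate reading.
- the exact-equation method: exactness fails on the nose — the mixed partials do not match.
- the homogeneous substitution: a fit — the right tool for this form.
- separation of variables: the two dependences do not factor apart.
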